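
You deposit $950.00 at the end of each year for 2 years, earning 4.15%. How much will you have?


Formula: FV = PMT * ((1+r)^n - 1) / r
Growth factor: (1 + 0.0415)^2 = 1.084722
Numerator: 1.084722 - 1 = 0.084722
FV = $950.00 * 0.084722 / 0.0415 = $1,939.43

$1,939.43


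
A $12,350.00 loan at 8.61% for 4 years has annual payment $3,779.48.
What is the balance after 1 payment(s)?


Formula: Balance = PV*(1+r)^k - PMT*((1+r)^k - 1)/r
Growth: (1 + 0.0861)^1 = 1.0861
Accumulated factor: ((1+r)^k - 1)/r = 1.0
Balance = $12,350.00 * 1.0861 - $3,779.48 * 1.0
Balance = $9,633.86

$9,633.86


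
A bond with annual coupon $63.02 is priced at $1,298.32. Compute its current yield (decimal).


Formula: Current yield = annual coupon / price
Substituting: CY = $63.02 / $1,298.32
CY = 0.04854

0.04854


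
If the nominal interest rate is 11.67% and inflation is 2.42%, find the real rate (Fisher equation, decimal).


Formula: (1 + r_real) = (1 + r_nom) / (1 + inflation)
Substituting: (1 + r_real) = 1.1167 / 1.0242
(1 + r_real) = 1.090314
r_real = 1.090314 - 1 = 0.090314

0.090314


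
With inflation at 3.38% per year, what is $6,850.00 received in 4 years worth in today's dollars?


Formula: Real value = nominal / (1 + inflation)^years
Price level: (1 + 0.0338)^4 = 1.14221
Real value = $6,850.00 / 1.14221 = $5,997.14

$5,997.14


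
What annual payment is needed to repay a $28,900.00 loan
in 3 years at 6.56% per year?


Formula: PMT = PV * r / (1 - (1+r)^(-n))
Denominator: 1 - (1 + 0.0656)^(-3) = 0.173549
Numerator: $28,900.00 * 0.0656 = 1895.84
PMT = 1895.84 / 0.173549 = $10,923.98

$10,923.98


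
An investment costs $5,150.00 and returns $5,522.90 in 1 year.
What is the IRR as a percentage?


Formula: IRR = C1/C0 - 1
Substituting: IRR = $5,522.90 / $5,150.00 - 1
Ratio: 1.072408 - 1 = 0.072408
IRR = 7.2408%

7.2408%


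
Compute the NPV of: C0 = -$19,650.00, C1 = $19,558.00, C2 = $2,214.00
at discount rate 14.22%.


Formula: NPV = C0 + C1/(1+r) + C2/(1+r)^2
Discount C1: $19,558.00 / (1 + 0.1422) = $17,123.10
Discount C2: $2,214.00 / (1 + 0.1422)^2 = $1,697.04
NPV = -$19,650.00 + $17,123.10 + $1,697.04 = -$829.86

-$829.86


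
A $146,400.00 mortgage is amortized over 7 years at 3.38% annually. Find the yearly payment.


Formula: PMT = PV * r / (1 - (1+r)^(-n))
Denominator: 1 - (1 + 0.0338)^(-7) = 0.2076
Numerator: $146,400.00 * 0.0338 = 4948.32
PMT = 4948.32 / 0.2076 = $23,835.80

$23,835.80


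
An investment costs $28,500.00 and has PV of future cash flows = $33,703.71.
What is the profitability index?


Formula: PI = PV(cash flows) / initial investment
Substituting: PI = $33,703.71 / $28,500.00
PI = 1.1826

1.1826


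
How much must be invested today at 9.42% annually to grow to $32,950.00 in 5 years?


Formula: PV = FV / (1 + r)^n
Substituting: PV = $32,950.00 / (1 + 0.0942)^5
Discount factor: (1.0942)^5 = 1.568496
PV = $32,950.00 / 1.568496 = $21,007.38

$21,007.38


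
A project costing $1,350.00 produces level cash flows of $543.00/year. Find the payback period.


Formula: Payback = investment / annual cash flow
Substituting: Payback = $1,350.00 / $543.00
Payback = 2.4862 years

2.4862 years


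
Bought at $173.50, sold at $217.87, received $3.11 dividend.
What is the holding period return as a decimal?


Formula: HPR = (P1 - P0 + D) / P0
Gain: $217.87 - $173.50 + $3.11 = $47.48
HPR = $47.48 / $173.50 = 0.2737

0.2737


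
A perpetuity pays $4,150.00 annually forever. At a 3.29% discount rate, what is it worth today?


Formula: PV = C / r
Substituting: PV = $4,150.00 / 0.0329
PV = $126,139.82

$126,139.82


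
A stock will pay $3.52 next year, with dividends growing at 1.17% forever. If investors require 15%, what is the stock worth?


Formula: P = D1 / (r - g)
Spread: r - g = 0.15 - 0.0117 = 0.1383
Substituting: P = $3.52 / 0.1383
P = $25.45

$25.45


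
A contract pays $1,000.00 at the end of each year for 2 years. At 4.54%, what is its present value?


Formula: PV = PMT * (1 - (1+r)^(-n)) / r
Discount factor: (1 + 0.0454)^(-2) = 0.915029
Bracket: 1 - 0.915029 = 0.084971
PV = $1,000.00 * 0.084971 / 0.0454 = $1,871.60

$1,871.60


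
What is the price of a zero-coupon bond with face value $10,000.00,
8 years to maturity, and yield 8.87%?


Formula: Price = FV / (1 + r)^n
Substituting: Price = $10,000.00 / (1 + 0.0887)^8
Discount factor: (1.0887)^8 = 1.97363
Price = $10,000.00 / 1.97363 = $5,066.81

$5,066.81


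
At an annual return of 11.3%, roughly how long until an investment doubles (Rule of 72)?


Formula: Years ≈ 72 / r
Substituting: Years ≈ 72 / 11.3
Years ≈ 6.4

6.4 years


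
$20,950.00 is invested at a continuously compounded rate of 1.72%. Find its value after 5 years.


Formula: FV = P * e^(r*t)
Exponent: r*t = 0.0172 * 5 = 0.086
e^(0.086) = 1.089806
FV = $20,950.00 * 1.089806 = $22,831.44

$22,831.44


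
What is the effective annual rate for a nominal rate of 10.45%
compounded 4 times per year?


Formula: EAR = (1 + r/m)^m - 1
Period rate: r/m = 0.1045 / 4 = 0.026125
Compounding: (1 + 0.026125)^4 = 1.108667
EAR = 1.108667 - 1 = 0.108667

0.108667


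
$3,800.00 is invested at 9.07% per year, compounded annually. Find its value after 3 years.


Formula: FV = P * (1 + r)^n
Substituting: FV = $3,800.00 * (1 + 0.0907)^3
Growth factor: (1.0907)^3 = 1.297526
FV = $3,800.00 * 1.297526 = $4,930.60

$4,930.60


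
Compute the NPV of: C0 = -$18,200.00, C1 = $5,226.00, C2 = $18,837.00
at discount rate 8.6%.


Formula: NPV = C0 + C1/(1+r) + C2/(1+r)^2
Discount C1: $5,226.00 / (1 + 0.086) = $4,812.15
Discount C2: $18,837.00 / (1 + 0.086)^2 = $15,971.73
NPV = -$18,200.00 + $4,812.15 + $15,971.73 = $2,583.89

$2,583.89


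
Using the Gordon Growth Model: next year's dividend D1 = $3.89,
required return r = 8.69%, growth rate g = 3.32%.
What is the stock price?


Formula: P = D1 / (r - g)
Spread: r - g = 0.0869 - 0.0332 = 0.0537
Substituting: P = $3.89 / 0.0537
P = $72.44

$72.44


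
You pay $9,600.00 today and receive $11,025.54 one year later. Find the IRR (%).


Formula: IRR = C1/C0 - 1
Substituting: IRR = $11,025.54 / $9,600.00 - 1
Ratio: 1.148494 - 1 = 0.148494
IRR = 14.8494%

14.8494%


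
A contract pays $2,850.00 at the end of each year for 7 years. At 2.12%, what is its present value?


Formula: PV = PMT * (1 - (1+r)^(-n)) / r
Discount factor: (1 + 0.0212)^(-7) = 0.863424
Bracket: 1 - 0.863424 = 0.136576
PV = $2,850.00 * 0.136576 / 0.0212 = $18,360.39

$18,360.39


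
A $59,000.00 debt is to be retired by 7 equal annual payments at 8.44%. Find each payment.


Formula: PMT = PV * r / (1 - (1+r)^(-n))
Denominator: 1 - (1 + 0.0844)^(-7) = 0.432882
Numerator: $59,000.00 * 0.0844 = 4979.6
PMT = 4979.6 / 0.432882 = $11,503.37

$11,503.37


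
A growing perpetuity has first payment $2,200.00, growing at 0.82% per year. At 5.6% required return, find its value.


Formula: PV = C / (r - g)
Spread: r - g = 0.056 - 0.0082 = 0.0478
Substituting: PV = $2,200.00 / 0.0478
PV = $46,025.10

$46,025.10


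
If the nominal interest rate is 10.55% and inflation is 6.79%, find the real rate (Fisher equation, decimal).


Formula: (1 + r_real) = (1 + r_nom) / (1 + inflation)
Substituting: (1 + r_real) = 1.1055 / 1.0679
(1 + r_real) = 1.035209
r_real = 1.035209 - 1 = 0.035209

0.035209


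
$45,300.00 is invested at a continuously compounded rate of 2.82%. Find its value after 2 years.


Formula: FV = P * e^(r*t)
Exponent: r*t = 0.0282 * 2 = 0.0564
e^(0.0564) = 1.058021
FV = $45,300.00 * 1.058021 = $47,928.34

$47,928.34


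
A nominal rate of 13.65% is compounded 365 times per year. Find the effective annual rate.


Formula: EAR = (1 + r/m)^m - 1
Period rate: r/m = 0.1365 / 365 = 0.000374
Compounding: (1 + 0.000374)^365 = 1.146226
EAR = 1.146226 - 1 = 0.146226

0.146226


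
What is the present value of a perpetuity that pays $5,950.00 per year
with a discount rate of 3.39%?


Formula: PV = C / r
Substituting: PV = $5,950.00 / 0.0339
PV = $175,516.22

$175,516.22


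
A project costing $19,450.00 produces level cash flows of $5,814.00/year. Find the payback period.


Formula: Payback = investment / annual cash flow
Substituting: Payback = $19,450.00 / $5,814.00
Payback = 3.3454 years

3.3454 years


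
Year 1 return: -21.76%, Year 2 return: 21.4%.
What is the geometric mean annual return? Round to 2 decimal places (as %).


Formula: Geometric mean = ((1+r1)*(1+r2))^(1/2) - 1
Product: (1 + -0.2176) * (1 + 0.214) = 0.7824 * 1.214 = 0.949834
Square root: 0.949834^0.5 = 0.974594
Geometric mean = 0.974594 - 1 = -0.025406
As percentage: -2.54%

-2.54%


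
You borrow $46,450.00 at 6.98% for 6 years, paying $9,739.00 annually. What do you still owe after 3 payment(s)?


Formula: Balance = PV*(1+r)^k - PMT*((1+r)^k - 1)/r
Growth: (1 + 0.0698)^3 = 1.224356
Accumulated factor: ((1+r)^k - 1)/r = 3.214272
Balance = $46,450.00 * 1.224356 - $9,739.00 * 3.214272
Balance = $25,567.55

$25,567.55


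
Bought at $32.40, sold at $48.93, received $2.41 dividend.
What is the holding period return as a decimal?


Formula: HPR = (P1 - P0 + D) / P0
Gain: $48.93 - $32.40 + $2.41 = $18.94
HPR = $18.94 / $32.40 = 0.5846

0.5846


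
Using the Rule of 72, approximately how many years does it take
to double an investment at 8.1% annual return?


Formula: Years ≈ 72 / r
Substituting: Years ≈ 72 / 8.1
Years ≈ 8.9

8.9 years


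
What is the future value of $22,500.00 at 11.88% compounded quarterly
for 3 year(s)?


Formula: FV = P * (1 + r/m)^(m*t)
Period rate: r/m = 0.1188 / 4 = 0.0297
Total periods: m*t = 4 * 3 = 12
Growth factor: (1 + 0.0297)^12 = 1.420786
FV = $22,500.00 * 1.420786 = $31,967.68

$31,967.68


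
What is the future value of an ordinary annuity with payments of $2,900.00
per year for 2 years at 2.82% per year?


Formula: FV = PMT * ((1+r)^n - 1) / r
Growth factor: (1 + 0.0282)^2 = 1.057195
Numerator: 1.057195 - 1 = 0.057195
FV = $2,900.00 * 0.057195 / 0.0282 = $5,881.78

$5,881.78


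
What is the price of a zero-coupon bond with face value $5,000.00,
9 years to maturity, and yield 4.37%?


Formula: Price = FV / (1 + r)^n
Substituting: Price = $5,000.00 / (1 + 0.0437)^9
Discount factor: (1.0437)^9 = 1.469539
Price = $5,000.00 / 1.469539 = $3,402.43

$3,402.43


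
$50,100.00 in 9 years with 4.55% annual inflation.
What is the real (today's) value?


Formula: Real value = nominal / (1 + inflation)^years
Price level: (1 + 0.0455)^9 = 1.492507
Real value = $50,100.00 / 1.492507 = $33,567.69

$33,567.69


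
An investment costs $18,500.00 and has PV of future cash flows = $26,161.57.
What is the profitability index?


Formula: PI = PV(cash flows) / initial investment
Substituting: PI = $26,161.57 / $18,500.00
PI = 1.4141

1.4141


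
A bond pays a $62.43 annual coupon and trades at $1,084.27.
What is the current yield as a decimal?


Formula: Current yield = annual coupon / price
Substituting: CY = $62.43 / $1,084.27
CY = 0.057578

0.057578


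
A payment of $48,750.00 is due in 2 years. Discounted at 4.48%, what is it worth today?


Formula: PV = FV / (1 + r)^n
Substituting: PV = $48,750.00 / (1 + 0.0448)^2
Discount factor: (1.0448)^2 = 1.091607
PV = $48,750.00 / 1.091607 = $44,658.93

$44,658.93


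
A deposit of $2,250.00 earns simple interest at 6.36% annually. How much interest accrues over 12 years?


Formula: I = P * r * t
Substituting: I = $2,250.00 * 0.0636 * 12
Step: I = $2,250.00 * 0.7632
I = $1,717.20

$1,717.20


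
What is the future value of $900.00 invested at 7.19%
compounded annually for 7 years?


Formula: FV = P * (1 + r)^n
Substituting: FV = $900.00 * (1 + 0.0719)^7
Growth factor: (1.0719)^7 = 1.625848
FV = $900.00 * 1.625848 = $1,463.26

$1,463.26


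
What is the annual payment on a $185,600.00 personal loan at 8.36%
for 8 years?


Formula: PMT = PV * r / (1 - (1+r)^(-n))
Denominator: 1 - (1 + 0.0836)^(-8) = 0.473925
Numerator: $185,600.00 * 0.0836 = 15516.16
PMT = 15516.16 / 0.473925 = $32,739.73

$32,739.73


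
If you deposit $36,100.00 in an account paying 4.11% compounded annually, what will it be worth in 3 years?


Formula: FV = P * (1 + r)^n
Substituting: FV = $36,100.00 * (1 + 0.0411)^3
Growth factor: (1.0411)^3 = 1.128437
FV = $36,100.00 * 1.128437 = $40,736.58

$40,736.58


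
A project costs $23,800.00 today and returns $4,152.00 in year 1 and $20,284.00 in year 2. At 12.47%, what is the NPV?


Formula: NPV = C0 + C1/(1+r) + C2/(1+r)^2
Discount C1: $4,152.00 / (1 + 0.1247) = $3,691.65
Discount C2: $20,284.00 / (1 + 0.1247)^2 = $16,035.42
NPV = -$23,800.00 + $3,691.65 + $16,035.42 = -$4,072.93

-$4,072.93


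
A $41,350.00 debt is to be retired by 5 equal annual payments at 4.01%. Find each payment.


Formula: PMT = PV * r / (1 - (1+r)^(-n))
Denominator: 1 - (1 + 0.0401)^(-5) = 0.178468
Numerator: $41,350.00 * 0.0401 = 1658.135
PMT = 1658.135 / 0.178468 = $9,290.94

$9,290.94


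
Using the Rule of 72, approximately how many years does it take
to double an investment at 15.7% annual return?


Formula: Years ≈ 72 / r
Substituting: Years ≈ 72 / 15.7
Years ≈ 4.6

4.6 years


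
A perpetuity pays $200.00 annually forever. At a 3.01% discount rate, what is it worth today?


Formula: PV = C / r
Substituting: PV = $200.00 / 0.0301
PV = $6,644.52

$6,644.52


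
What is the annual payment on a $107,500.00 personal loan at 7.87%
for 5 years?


Formula: PMT = PV * r / (1 - (1+r)^(-n))
Denominator: 1 - (1 + 0.0787)^(-5) = 0.315306
Numerator: $107,500.00 * 0.0787 = 8460.25
PMT = 8460.25 / 0.315306 = $26,831.88

$26,831.88


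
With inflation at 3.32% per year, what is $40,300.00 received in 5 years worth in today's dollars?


Formula: Real value = nominal / (1 + inflation)^years
Price level: (1 + 0.0332)^5 = 1.177394
Real value = $40,300.00 / 1.177394 = $34,228.12

$34,228.12


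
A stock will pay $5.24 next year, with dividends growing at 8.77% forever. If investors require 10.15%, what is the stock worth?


Formula: P = D1 / (r - g)
Spread: r - g = 0.1015 - 0.0877 = 0.0138
Substituting: P = $5.24 / 0.0138
P = $379.71

$379.71


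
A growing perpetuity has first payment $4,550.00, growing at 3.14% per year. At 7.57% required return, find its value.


Formula: PV = C / (r - g)
Spread: r - g = 0.0757 - 0.0314 = 0.0443
Substituting: PV = $4,550.00 / 0.0443
PV = $102,708.80

$102,708.80


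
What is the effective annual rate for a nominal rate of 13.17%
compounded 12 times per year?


Formula: EAR = (1 + r/m)^m - 1
Period rate: r/m = 0.1317 / 12 = 0.010975
Compounding: (1 + 0.010975)^12 = 1.139948
EAR = 1.139948 - 1 = 0.139948

0.139948


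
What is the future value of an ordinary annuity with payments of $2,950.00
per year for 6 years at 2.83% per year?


Formula: FV = PMT * ((1+r)^n - 1) / r
Growth factor: (1 + 0.0283)^6 = 1.182276
Numerator: 1.182276 - 1 = 0.182276
FV = $2,950.00 * 0.182276 / 0.0283 = $19,000.54

$19,000.54


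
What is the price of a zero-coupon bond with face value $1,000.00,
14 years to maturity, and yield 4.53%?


Formula: Price = FV / (1 + r)^n
Substituting: Price = $1,000.00 / (1 + 0.0453)^14
Discount factor: (1.0453)^14 = 1.859402
Price = $1,000.00 / 1.859402 = $537.81

$537.81


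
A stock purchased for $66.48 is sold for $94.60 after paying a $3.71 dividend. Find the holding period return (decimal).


Formula: HPR = (P1 - P0 + D) / P0
Gain: $94.60 - $66.48 + $3.71 = $31.83
HPR = $31.83 / $66.48 = 0.4788

0.4788


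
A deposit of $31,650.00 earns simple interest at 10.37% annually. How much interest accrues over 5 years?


Formula: I = P * r * t
Substituting: I = $31,650.00 * 0.1037 * 5
Step: I = $31,650.00 * 0.5185
I = $16,410.53

$16,410.53


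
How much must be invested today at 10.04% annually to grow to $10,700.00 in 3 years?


Formula: PV = FV / (1 + r)^n
Substituting: PV = $10,700.00 / (1 + 0.1004)^3
Discount factor: (1.1004)^3 = 1.332453
PV = $10,700.00 / 1.332453 = $8,030.30

$8,030.30


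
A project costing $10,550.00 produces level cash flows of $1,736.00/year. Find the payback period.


Formula: Payback = investment / annual cash flow
Substituting: Payback = $10,550.00 / $1,736.00
Payback = 6.0772 years

6.0772 years


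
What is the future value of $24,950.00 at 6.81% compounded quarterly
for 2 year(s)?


Formula: FV = P * (1 + r/m)^(m*t)
Period rate: r/m = 0.0681 / 4 = 0.017025
Total periods: m*t = 4 * 2 = 8
Growth factor: (1 + 0.017025)^8 = 1.144598
FV = $24,950.00 * 1.144598 = $28,557.72

$28,557.72


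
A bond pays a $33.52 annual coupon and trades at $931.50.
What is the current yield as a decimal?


Formula: Current yield = annual coupon / price
Substituting: CY = $33.52 / $931.50
CY = 0.035985

0.035985


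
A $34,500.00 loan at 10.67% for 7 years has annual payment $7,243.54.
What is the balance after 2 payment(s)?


Formula: Balance = PV*(1+r)^k - PMT*((1+r)^k - 1)/r
Growth: (1 + 0.1067)^2 = 1.224785
Accumulated factor: ((1+r)^k - 1)/r = 2.1067
Balance = $34,500.00 * 1.224785 - $7,243.54 * 2.1067
Balance = $26,995.11

$26,995.11


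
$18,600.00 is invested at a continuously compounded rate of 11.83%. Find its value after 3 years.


Formula: FV = P * e^(r*t)
Exponent: r*t = 0.1183 * 3 = 0.3549
e^(0.3549) = 1.426038
FV = $18,600.00 * 1.426038 = $26,524.31

$26,524.31


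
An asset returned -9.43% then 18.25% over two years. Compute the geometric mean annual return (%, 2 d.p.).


Formula: Geometric mean = ((1+r1)*(1+r2))^(1/2) - 1
Product: (1 + -0.0943) * (1 + 0.1825) = 0.9057 * 1.1825 = 1.07099
Square root: 1.07099^0.5 = 1.034887
Geometric mean = 1.034887 - 1 = 0.034887
As percentage: 3.49%

3.49%


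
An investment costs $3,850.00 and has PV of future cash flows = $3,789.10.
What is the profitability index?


Formula: PI = PV(cash flows) / initial investment
Substituting: PI = $3,789.10 / $3,850.00
PI = 0.9842

0.9842


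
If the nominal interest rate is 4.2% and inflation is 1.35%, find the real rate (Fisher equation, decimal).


Formula: (1 + r_real) = (1 + r_nom) / (1 + inflation)
Substituting: (1 + r_real) = 1.042 / 1.0135
(1 + r_real) = 1.02812
r_real = 1.02812 - 1 = 0.02812

0.02812


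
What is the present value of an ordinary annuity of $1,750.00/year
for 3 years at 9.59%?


Formula: PV = PMT * (1 - (1+r)^(-n)) / r
Discount factor: (1 + 0.0959)^(-3) = 0.759779
Bracket: 1 - 0.759779 = 0.240221
PV = $1,750.00 * 0.240221 / 0.0959 = $4,383.60

$4,383.60


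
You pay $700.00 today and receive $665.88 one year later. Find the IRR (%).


Formula: IRR = C1/C0 - 1
Substituting: IRR = $665.88 / $700.00 - 1
Ratio: 0.951257 - 1 = -0.048743
IRR = -4.8743%

-4.8743%


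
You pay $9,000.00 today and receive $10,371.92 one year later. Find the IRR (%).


Formula: IRR = C1/C0 - 1
Substituting: IRR = $10,371.92 / $9,000.00 - 1
Ratio: 1.152436 - 1 = 0.152436
IRR = 15.2436%

15.2436%


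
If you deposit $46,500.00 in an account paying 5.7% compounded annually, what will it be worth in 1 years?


Formula: FV = P * (1 + r)^n
Substituting: FV = $46,500.00 * (1 + 0.057)^1
Growth factor: (1.057)^1 = 1.057
FV = $46,500.00 * 1.057 = $49,150.50

$49,150.50


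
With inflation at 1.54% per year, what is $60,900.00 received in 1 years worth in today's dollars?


Formula: Real value = nominal / (1 + inflation)^years
Price level: (1 + 0.0154)^1 = 1.0154
Real value = $60,900.00 / 1.0154 = $59,976.36

$59,976.36


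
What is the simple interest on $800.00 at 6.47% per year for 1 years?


Formula: I = P * r * t
Substituting: I = $800.00 * 0.0647 * 1
Step: I = $800.00 * 0.0647
I = $51.76

$51.76


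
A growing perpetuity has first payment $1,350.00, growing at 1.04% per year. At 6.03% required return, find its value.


Formula: PV = C / (r - g)
Spread: r - g = 0.0603 - 0.0104 = 0.0499
Substituting: PV = $1,350.00 / 0.0499
PV = $27,054.11

$27,054.11


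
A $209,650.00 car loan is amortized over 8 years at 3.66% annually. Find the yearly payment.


Formula: PMT = PV * r / (1 - (1+r)^(-n))
Denominator: 1 - (1 + 0.0366)^(-8) = 0.249915
Numerator: $209,650.00 * 0.0366 = 7673.19
PMT = 7673.19 / 0.249915 = $30,703.17

$30,703.17


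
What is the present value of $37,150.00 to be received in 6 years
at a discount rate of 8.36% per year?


Formula: PV = FV / (1 + r)^n
Substituting: PV = $37,150.00 / (1 + 0.0836)^6
Discount factor: (1.0836)^6 = 1.618877
PV = $37,150.00 / 1.618877 = $22,948.00

$22,948.00


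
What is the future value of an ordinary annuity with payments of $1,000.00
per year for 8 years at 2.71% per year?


Formula: FV = PMT * ((1+r)^n - 1) / r
Growth factor: (1 + 0.0271)^8 = 1.238517
Numerator: 1.238517 - 1 = 0.238517
FV = $1,000.00 * 0.238517 / 0.0271 = $8,801.35

$8,801.35


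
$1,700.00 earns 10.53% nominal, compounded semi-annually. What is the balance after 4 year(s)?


Formula: FV = P * (1 + r/m)^(m*t)
Period rate: r/m = 0.1053 / 2 = 0.05265
Total periods: m*t = 2 * 4 = 8
Growth factor: (1 + 0.05265)^8 = 1.507551
FV = $1,700.00 * 1.507551 = $2,562.84

$2,562.84


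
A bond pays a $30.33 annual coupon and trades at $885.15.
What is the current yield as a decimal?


Formula: Current yield = annual coupon / price
Substituting: CY = $30.33 / $885.15
CY = 0.034265

0.034265


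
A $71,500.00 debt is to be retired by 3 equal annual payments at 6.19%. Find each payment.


Formula: PMT = PV * r / (1 - (1+r)^(-n))
Denominator: 1 - (1 + 0.0619)^(-3) = 0.16488
Numerator: $71,500.00 * 0.0619 = 4425.85
PMT = 4425.85 / 0.16488 = $26,842.93

$26,842.93


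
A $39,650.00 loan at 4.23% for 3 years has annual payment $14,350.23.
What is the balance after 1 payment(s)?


Formula: Balance = PV*(1+r)^k - PMT*((1+r)^k - 1)/r
Growth: (1 + 0.0423)^1 = 1.0423
Accumulated factor: ((1+r)^k - 1)/r = 1.0
Balance = $39,650.00 * 1.0423 - $14,350.23 * 1.0
Balance = $26,976.97

$26,976.97


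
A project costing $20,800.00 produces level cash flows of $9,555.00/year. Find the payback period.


Formula: Payback = investment / annual cash flow
Substituting: Payback = $20,800.00 / $9,555.00
Payback = 2.1769 years

2.1769 years


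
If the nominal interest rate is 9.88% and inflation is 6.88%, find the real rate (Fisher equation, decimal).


Formula: (1 + r_real) = (1 + r_nom) / (1 + inflation)
Substituting: (1 + r_real) = 1.0988 / 1.0688
(1 + r_real) = 1.028069
r_real = 1.028069 - 1 = 0.028069

0.028069


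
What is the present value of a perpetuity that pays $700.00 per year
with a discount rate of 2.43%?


Formula: PV = C / r
Substituting: PV = $700.00 / 0.0243
PV = $28,806.58

$28,806.58


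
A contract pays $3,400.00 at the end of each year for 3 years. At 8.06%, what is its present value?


Formula: PV = PMT * (1 - (1+r)^(-n)) / r
Discount factor: (1 + 0.0806)^(-3) = 0.792511
Bracket: 1 - 0.792511 = 0.207489
PV = $3,400.00 * 0.207489 / 0.0806 = $8,752.65

$8,752.65


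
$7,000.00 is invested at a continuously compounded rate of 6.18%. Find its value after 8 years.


Formula: FV = P * e^(r*t)
Exponent: r*t = 0.0618 * 8 = 0.4944
e^(0.4944) = 1.639514
FV = $7,000.00 * 1.639514 = $11,476.60

$11,476.60


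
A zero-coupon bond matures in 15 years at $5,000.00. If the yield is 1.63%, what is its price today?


Formula: Price = FV / (1 + r)^n
Substituting: Price = $5,000.00 / (1 + 0.0163)^15
Discount factor: (1.0163)^15 = 1.274468
Price = $5,000.00 / 1.274468 = $3,923.21

$3,923.21


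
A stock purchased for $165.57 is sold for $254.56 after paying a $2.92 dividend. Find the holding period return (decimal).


Formula: HPR = (P1 - P0 + D) / P0
Gain: $254.56 - $165.57 + $2.92 = $91.91
HPR = $91.91 / $165.57 = 0.5551

0.5551


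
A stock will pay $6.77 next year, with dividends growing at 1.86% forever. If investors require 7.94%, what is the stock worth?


Formula: P = D1 / (r - g)
Spread: r - g = 0.0794 - 0.0186 = 0.0608
Substituting: P = $6.77 / 0.0608
P = $111.35

$111.35


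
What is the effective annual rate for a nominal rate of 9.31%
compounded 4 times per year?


Formula: EAR = (1 + r/m)^m - 1
Period rate: r/m = 0.0931 / 4 = 0.023275
Compounding: (1 + 0.023275)^4 = 1.096401
EAR = 1.096401 - 1 = 0.096401

0.096401


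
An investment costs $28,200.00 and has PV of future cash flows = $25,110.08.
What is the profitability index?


Formula: PI = PV(cash flows) / initial investment
Substituting: PI = $25,110.08 / $28,200.00
PI = 0.8904

0.8904


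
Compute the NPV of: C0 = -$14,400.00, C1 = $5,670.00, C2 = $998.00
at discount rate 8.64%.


Formula: NPV = C0 + C1/(1+r) + C2/(1+r)^2
Discount C1: $5,670.00 / (1 + 0.0864) = $5,219.07
Discount C2: $998.00 / (1 + 0.0864)^2 = $845.57
NPV = -$14,400.00 + $5,219.07 + $845.57 = -$8,335.35

-$8,335.35


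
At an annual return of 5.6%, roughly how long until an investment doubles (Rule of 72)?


Formula: Years ≈ 72 / r
Substituting: Years ≈ 72 / 5.6
Years ≈ 12.9

12.9 years


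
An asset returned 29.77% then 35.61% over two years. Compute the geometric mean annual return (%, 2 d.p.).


Formula: Geometric mean = ((1+r1)*(1+r2))^(1/2) - 1
Product: (1 + 0.2977) * (1 + 0.3561) = 1.2977 * 1.3561 = 1.759811
Square root: 1.759811^0.5 = 1.326579
Geometric mean = 1.326579 - 1 = 0.326579
As percentage: 32.66%

32.66%


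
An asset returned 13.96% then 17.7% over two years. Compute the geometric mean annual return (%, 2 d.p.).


Formula: Geometric mean = ((1+r1)*(1+r2))^(1/2) - 1
Product: (1 + 0.1396) * (1 + 0.177) = 1.1396 * 1.177 = 1.341309
Square root: 1.341309^0.5 = 1.158149
Geometric mean = 1.158149 - 1 = 0.158149
As percentage: 15.81%

15.81%


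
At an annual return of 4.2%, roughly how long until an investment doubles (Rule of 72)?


Formula: Years ≈ 72 / r
Substituting: Years ≈ 72 / 4.2
Years ≈ 17.1

17.1 years


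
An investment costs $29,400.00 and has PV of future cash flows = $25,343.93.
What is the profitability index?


Formula: PI = PV(cash flows) / initial investment
Substituting: PI = $25,343.93 / $29,400.00
PI = 0.862

0.862


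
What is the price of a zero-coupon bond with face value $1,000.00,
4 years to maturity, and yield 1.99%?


Formula: Price = FV / (1 + r)^n
Substituting: Price = $1,000.00 / (1 + 0.0199)^4
Discount factor: (1.0199)^4 = 1.082008
Price = $1,000.00 / 1.082008 = $924.21

$924.21


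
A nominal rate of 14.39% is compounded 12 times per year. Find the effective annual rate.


Formula: EAR = (1 + r/m)^m - 1
Period rate: r/m = 0.1439 / 12 = 0.011992
Compounding: (1 + 0.011992)^12 = 1.153781
EAR = 1.153781 - 1 = 0.153781

0.153781


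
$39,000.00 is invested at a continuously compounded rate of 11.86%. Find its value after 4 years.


Formula: FV = P * e^(r*t)
Exponent: r*t = 0.1186 * 4 = 0.4744
e^(0.4744) = 1.60705
FV = $39,000.00 * 1.60705 = $62,674.94

$62,674.94


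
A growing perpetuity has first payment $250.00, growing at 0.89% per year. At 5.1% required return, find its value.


Formula: PV = C / (r - g)
Spread: r - g = 0.051 - 0.0089 = 0.0421
Substituting: PV = $250.00 / 0.0421
PV = $5,938.24

$5,938.24


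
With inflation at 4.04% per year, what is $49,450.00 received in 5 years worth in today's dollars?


Formula: Real value = nominal / (1 + inflation)^years
Price level: (1 + 0.0404)^5 = 1.218994
Real value = $49,450.00 / 1.218994 = $40,566.22

$40,566.22


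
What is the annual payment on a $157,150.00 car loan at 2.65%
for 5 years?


Formula: PMT = PV * r / (1 - (1+r)^(-n))
Denominator: 1 - (1 + 0.0265)^(-5) = 0.122585
Numerator: $157,150.00 * 0.0265 = 4164.475
PMT = 4164.475 / 0.122585 = $33,972.24

$33,972.24


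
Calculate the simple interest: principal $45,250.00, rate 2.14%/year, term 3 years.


Formula: I = P * r * t
Substituting: I = $45,250.00 * 0.0214 * 3
Step: I = $45,250.00 * 0.0642
I = $2,905.05

$2,905.05


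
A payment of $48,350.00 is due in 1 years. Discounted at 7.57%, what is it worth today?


Formula: PV = FV / (1 + r)^n
Substituting: PV = $48,350.00 / (1 + 0.0757)^1
Discount factor: (1.0757)^1 = 1.0757
PV = $48,350.00 / 1.0757 = $44,947.48

$44,947.48


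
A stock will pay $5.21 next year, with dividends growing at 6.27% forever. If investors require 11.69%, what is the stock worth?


Formula: P = D1 / (r - g)
Spread: r - g = 0.1169 - 0.0627 = 0.0542
Substituting: P = $5.21 / 0.0542
P = $96.13

$96.13


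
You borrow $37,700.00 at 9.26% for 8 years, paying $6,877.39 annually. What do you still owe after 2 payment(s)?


Formula: Balance = PV*(1+r)^k - PMT*((1+r)^k - 1)/r
Growth: (1 + 0.0926)^2 = 1.193775
Accumulated factor: ((1+r)^k - 1)/r = 2.0926
Balance = $37,700.00 * 1.193775 - $6,877.39 * 2.0926
Balance = $30,613.68

$30,613.68


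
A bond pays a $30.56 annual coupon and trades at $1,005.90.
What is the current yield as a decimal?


Formula: Current yield = annual coupon / price
Substituting: CY = $30.56 / $1,005.90
CY = 0.030381

0.030381


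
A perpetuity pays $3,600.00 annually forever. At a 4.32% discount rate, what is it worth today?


Formula: PV = C / r
Substituting: PV = $3,600.00 / 0.0432
PV = $83,333.33

$83,333.33


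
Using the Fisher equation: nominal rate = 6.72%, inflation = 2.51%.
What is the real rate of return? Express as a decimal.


Formula: (1 + r_real) = (1 + r_nom) / (1 + inflation)
Substituting: (1 + r_real) = 1.0672 / 1.0251
(1 + r_real) = 1.041069
r_real = 1.041069 - 1 = 0.041069

0.041069


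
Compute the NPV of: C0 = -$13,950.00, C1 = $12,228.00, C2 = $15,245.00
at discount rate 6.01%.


Formula: NPV = C0 + C1/(1+r) + C2/(1+r)^2
Discount C1: $12,228.00 / (1 + 0.0601) = $11,534.76
Discount C2: $15,245.00 / (1 + 0.0601)^2 = $13,565.44
NPV = -$13,950.00 + $11,534.76 + $13,565.44 = $11,150.20

$11,150.20


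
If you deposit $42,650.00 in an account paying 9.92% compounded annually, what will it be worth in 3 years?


Formula: FV = P * (1 + r)^n
Substituting: FV = $42,650.00 * (1 + 0.0992)^3
Growth factor: (1.0992)^3 = 1.328098
FV = $42,650.00 * 1.328098 = $56,643.38

$56,643.38


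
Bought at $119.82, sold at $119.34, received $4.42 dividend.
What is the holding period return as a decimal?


Formula: HPR = (P1 - P0 + D) / P0
Gain: $119.34 - $119.82 + $4.42 = $3.94
HPR = $3.94 / $119.82 = 0.0329

0.0329


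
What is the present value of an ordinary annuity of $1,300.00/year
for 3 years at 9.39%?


Formula: PV = PMT * (1 - (1+r)^(-n)) / r
Discount factor: (1 + 0.0939)^(-3) = 0.763954
Bracket: 1 - 0.763954 = 0.236046
PV = $1,300.00 * 0.236046 / 0.0939 = $3,267.94

$3,267.94


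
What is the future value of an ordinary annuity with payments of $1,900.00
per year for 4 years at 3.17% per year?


Formula: FV = PMT * ((1+r)^n - 1) / r
Growth factor: (1 + 0.0317)^4 = 1.132958
Numerator: 1.132958 - 1 = 0.132958
FV = $1,900.00 * 0.132958 / 0.0317 = $7,969.08

$7,969.08


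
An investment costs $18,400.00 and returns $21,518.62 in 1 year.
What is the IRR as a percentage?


Formula: IRR = C1/C0 - 1
Substituting: IRR = $21,518.62 / $18,400.00 - 1
Ratio: 1.16949 - 1 = 0.16949
IRR = 16.949%

16.949%


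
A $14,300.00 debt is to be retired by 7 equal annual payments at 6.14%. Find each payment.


Formula: PMT = PV * r / (1 - (1+r)^(-n))
Denominator: 1 - (1 + 0.0614)^(-7) = 0.341059
Numerator: $14,300.00 * 0.0614 = 878.02
PMT = 878.02 / 0.341059 = $2,574.39

$2,574.39


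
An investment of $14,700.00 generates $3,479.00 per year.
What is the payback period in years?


Formula: Payback = investment / annual cash flow
Substituting: Payback = $14,700.00 / $3,479.00
Payback = 4.2254 years

4.2254 years


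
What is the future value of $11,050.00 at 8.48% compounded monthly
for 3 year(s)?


Formula: FV = P * (1 + r/m)^(m*t)
Period rate: r/m = 0.0848 / 12 = 0.007067
Total periods: m*t = 12 * 3 = 36
Growth factor: (1 + 0.007067)^36 = 1.288534
FV = $11,050.00 * 1.288534 = $14,238.30

$14,238.30


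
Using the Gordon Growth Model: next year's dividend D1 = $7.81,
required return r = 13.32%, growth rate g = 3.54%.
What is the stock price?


Formula: P = D1 / (r - g)
Spread: r - g = 0.1332 - 0.0354 = 0.0978
Substituting: P = $7.81 / 0.0978
P = $79.86

$79.86


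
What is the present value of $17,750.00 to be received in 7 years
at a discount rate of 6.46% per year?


Formula: PV = FV / (1 + r)^n
Substituting: PV = $17,750.00 / (1 + 0.0646)^7
Discount factor: (1.0646)^7 = 1.549906
PV = $17,750.00 / 1.549906 = $11,452.31

$11,452.31


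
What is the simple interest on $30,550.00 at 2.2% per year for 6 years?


Formula: I = P * r * t
Substituting: I = $30,550.00 * 0.022 * 6
Step: I = $30,550.00 * 0.132
I = $4,032.60

$4,032.60


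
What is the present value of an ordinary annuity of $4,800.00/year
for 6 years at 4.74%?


Formula: PV = PMT * (1 - (1+r)^(-n)) / r
Discount factor: (1 + 0.0474)^(-6) = 0.757399
Bracket: 1 - 0.757399 = 0.242601
PV = $4,800.00 * 0.242601 / 0.0474 = $24,567.22

$24,567.22


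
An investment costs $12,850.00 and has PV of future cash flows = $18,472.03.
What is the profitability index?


Formula: PI = PV(cash flows) / initial investment
Substituting: PI = $18,472.03 / $12,850.00
PI = 1.4375

1.4375


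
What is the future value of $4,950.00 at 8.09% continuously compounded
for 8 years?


Formula: FV = P * e^(r*t)
Exponent: r*t = 0.0809 * 8 = 0.6472
e^(0.6472) = 1.910185
FV = $4,950.00 * 1.910185 = $9,455.41

$9,455.41


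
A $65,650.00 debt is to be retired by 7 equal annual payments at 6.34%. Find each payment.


Formula: PMT = PV * r / (1 - (1+r)^(-n))
Denominator: 1 - (1 + 0.0634)^(-7) = 0.349686
Numerator: $65,650.00 * 0.0634 = 4162.21
PMT = 4162.21 / 0.349686 = $11,902.72

$11,902.72


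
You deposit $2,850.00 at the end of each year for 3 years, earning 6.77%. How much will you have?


Formula: FV = PMT * ((1+r)^n - 1) / r
Growth factor: (1 + 0.0677)^3 = 1.21716
Numerator: 1.21716 - 1 = 0.21716
FV = $2,850.00 * 0.21716 / 0.0677 = $9,141.90

$9,141.90


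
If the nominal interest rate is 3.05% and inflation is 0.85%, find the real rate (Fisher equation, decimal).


Formula: (1 + r_real) = (1 + r_nom) / (1 + inflation)
Substituting: (1 + r_real) = 1.0305 / 1.0085
(1 + r_real) = 1.021815
r_real = 1.021815 - 1 = 0.021815

0.021815


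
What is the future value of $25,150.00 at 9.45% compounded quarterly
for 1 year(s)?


Formula: FV = P * (1 + r/m)^(m*t)
Period rate: r/m = 0.0945 / 4 = 0.023625
Total periods: m*t = 4 * 1 = 4
Growth factor: (1 + 0.023625)^4 = 1.097902
FV = $25,150.00 * 1.097902 = $27,612.23

$27,612.23


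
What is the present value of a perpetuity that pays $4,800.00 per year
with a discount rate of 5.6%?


Formula: PV = C / r
Substituting: PV = $4,800.00 / 0.056
PV = $85,714.29

$85,714.29


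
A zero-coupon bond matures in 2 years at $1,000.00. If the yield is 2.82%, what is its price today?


Formula: Price = FV / (1 + r)^n
Substituting: Price = $1,000.00 / (1 + 0.0282)^2
Discount factor: (1.0282)^2 = 1.057195
Price = $1,000.00 / 1.057195 = $945.90

$945.90


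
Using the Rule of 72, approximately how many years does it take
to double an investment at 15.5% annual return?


Formula: Years ≈ 72 / r
Substituting: Years ≈ 72 / 15.5
Years ≈ 4.6

4.6 years


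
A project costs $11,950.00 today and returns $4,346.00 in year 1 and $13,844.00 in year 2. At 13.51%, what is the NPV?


Formula: NPV = C0 + C1/(1+r) + C2/(1+r)^2
Discount C1: $4,346.00 / (1 + 0.1351) = $3,828.74
Discount C2: $13,844.00 / (1 + 0.1351)^2 = $10,744.68
NPV = -$11,950.00 + $3,828.74 + $10,744.68 = $2,623.41

$2,623.41


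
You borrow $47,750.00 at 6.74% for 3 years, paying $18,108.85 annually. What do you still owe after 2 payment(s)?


Formula: Balance = PV*(1+r)^k - PMT*((1+r)^k - 1)/r
Growth: (1 + 0.0674)^2 = 1.139343
Accumulated factor: ((1+r)^k - 1)/r = 2.0674
Balance = $47,750.00 * 1.139343 - $18,108.85 * 2.0674
Balance = $16,965.38

$16,965.38


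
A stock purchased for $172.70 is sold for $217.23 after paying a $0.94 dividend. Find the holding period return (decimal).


Formula: HPR = (P1 - P0 + D) / P0
Gain: $217.23 - $172.70 + $0.94 = $45.47
HPR = $45.47 / $172.70 = 0.2633

0.2633


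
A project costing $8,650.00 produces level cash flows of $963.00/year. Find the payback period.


Formula: Payback = investment / annual cash flow
Substituting: Payback = $8,650.00 / $963.00
Payback = 8.9823 years

8.9823 years


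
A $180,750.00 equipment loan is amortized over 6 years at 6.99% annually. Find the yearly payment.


Formula: PMT = PV * r / (1 - (1+r)^(-n))
Denominator: 1 - (1 + 0.0699)^(-6) = 0.333284
Numerator: $180,750.00 * 0.0699 = 12634.425
PMT = 12634.425 / 0.333284 = $37,908.89

$37,908.89


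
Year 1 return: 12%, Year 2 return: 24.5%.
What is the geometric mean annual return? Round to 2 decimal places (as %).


Formula: Geometric mean = ((1+r1)*(1+r2))^(1/2) - 1
Product: (1 + 0.12) * (1 + 0.245) = 1.12 * 1.245 = 1.3944
Square root: 1.3944^0.5 = 1.180847
Geometric mean = 1.180847 - 1 = 0.180847
As percentage: 18.08%

18.08%


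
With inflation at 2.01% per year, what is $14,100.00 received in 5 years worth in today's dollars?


Formula: Real value = nominal / (1 + inflation)^years
Price level: (1 + 0.0201)^5 = 1.104622
Real value = $14,100.00 / 1.104622 = $12,764.55

$12,764.55


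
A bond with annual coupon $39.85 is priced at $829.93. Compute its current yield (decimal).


Formula: Current yield = annual coupon / price
Substituting: CY = $39.85 / $829.93
CY = 0.048016

0.048016


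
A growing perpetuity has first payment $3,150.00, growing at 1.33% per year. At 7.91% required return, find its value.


Formula: PV = C / (r - g)
Spread: r - g = 0.0791 - 0.0133 = 0.0658
Substituting: PV = $3,150.00 / 0.0658
PV = $47,872.34

$47,872.34


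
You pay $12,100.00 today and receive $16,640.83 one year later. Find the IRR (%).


Formula: IRR = C1/C0 - 1
Substituting: IRR = $16,640.83 / $12,100.00 - 1
Ratio: 1.375275 - 1 = 0.375275
IRR = 37.5275%

37.5275%


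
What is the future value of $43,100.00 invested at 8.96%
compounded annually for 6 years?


Formula: FV = P * (1 + r)^n
Substituting: FV = $43,100.00 * (1 + 0.0896)^6
Growth factor: (1.0896)^6 = 1.673411
FV = $43,100.00 * 1.673411 = $72,124.01

$72,124.01


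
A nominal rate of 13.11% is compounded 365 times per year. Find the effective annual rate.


Formula: EAR = (1 + r/m)^m - 1
Period rate: r/m = 0.1311 / 365 = 0.000359
Compounding: (1 + 0.000359)^365 = 1.140055
EAR = 1.140055 - 1 = 0.140055

0.140055


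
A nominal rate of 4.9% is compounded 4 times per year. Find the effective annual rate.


Formula: EAR = (1 + r/m)^m - 1
Period rate: r/m = 0.049 / 4 = 0.01225
Compounding: (1 + 0.01225)^4 = 1.049908
EAR = 1.049908 - 1 = 0.049908

0.049908


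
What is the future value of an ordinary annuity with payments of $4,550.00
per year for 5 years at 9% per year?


Formula: FV = PMT * ((1+r)^n - 1) / r
Growth factor: (1 + 0.09)^5 = 1.538624
Numerator: 1.538624 - 1 = 0.538624
FV = $4,550.00 * 0.538624 / 0.09 = $27,230.43

$27,230.43


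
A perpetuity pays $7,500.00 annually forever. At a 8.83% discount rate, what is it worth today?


Formula: PV = C / r
Substituting: PV = $7,500.00 / 0.0883
PV = $84,937.71

$84,937.71


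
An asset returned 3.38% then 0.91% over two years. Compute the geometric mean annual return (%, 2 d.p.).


Formula: Geometric mean = ((1+r1)*(1+r2))^(1/2) - 1
Product: (1 + 0.0338) * (1 + 0.0091) = 1.0338 * 1.0091 = 1.043208
Square root: 1.043208^0.5 = 1.021375
Geometric mean = 1.021375 - 1 = 0.021375
As percentage: 2.14%

2.14%


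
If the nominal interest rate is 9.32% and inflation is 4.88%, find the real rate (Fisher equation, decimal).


Formula: (1 + r_real) = (1 + r_nom) / (1 + inflation)
Substituting: (1 + r_real) = 1.0932 / 1.0488
(1 + r_real) = 1.042334
r_real = 1.042334 - 1 = 0.042334

0.042334
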